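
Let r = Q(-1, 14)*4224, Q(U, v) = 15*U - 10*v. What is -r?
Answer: 654720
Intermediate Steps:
Q(U, v) = -10*v + 15*U
r = -654720 (r = (-10*14 + 15*(-1))*4224 = (-140 - 15)*4224 = -155*4224 = -654720)
-r = -1*(-654720) = 654720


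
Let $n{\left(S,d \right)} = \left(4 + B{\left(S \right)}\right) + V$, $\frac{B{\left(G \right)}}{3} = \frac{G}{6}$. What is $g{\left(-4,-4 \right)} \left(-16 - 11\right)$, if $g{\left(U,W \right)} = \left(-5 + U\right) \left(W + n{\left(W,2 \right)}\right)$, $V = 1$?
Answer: $-243$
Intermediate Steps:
$B{\left(G \right)} = \frac{G}{2}$ ($B{\left(G \right)} = 3 \frac{G}{6} = \frac{G}{2}$)
$n{\left(S,d \right)} = 5 + \frac{S}{2}$ ($n{\left(S,d \right)} = \left(4 + \frac{S}{2}\right) + 1 = 5 + \frac{S}{2}$)
$g{\left(U,W \right)} = \left(-5 + U\right) \left(5 + \frac{3 W}{2}\right)$ ($g{\left(U,W \right)} = \left(-5 + U\right) \left(W + \left(5 + \frac{W}{2}\right)\right) = \left(-5 + U\right) \left(5 + \frac{3 W}{2}\right)$)
$g{\left(-4,-4 \right)} \left(-16 - 11\right) = \left(-25 + 5 \left(-4\right) - -30 + \frac{3}{2} \left(-4\right) \left(-4\right)\right) \left(-16 - 11\right) = \left(-25 - 20 + 30 + 24\right) \left(-27\right) = 9 \left(-27\right) = -243$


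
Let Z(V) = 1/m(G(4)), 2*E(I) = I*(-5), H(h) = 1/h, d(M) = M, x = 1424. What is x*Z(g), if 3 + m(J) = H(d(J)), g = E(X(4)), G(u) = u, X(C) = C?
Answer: -5696/11 ≈ -517.82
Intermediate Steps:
E(I) = -5*I/2 (E(I) = (I*(-5))/2 = (-5*I)/2 = -5*I/2)
g = -10 (g = -5/2*4 = -10)
m(J) = -3 + 1/J
Z(V) = -4/11 (Z(V) = 1/(-3 + 1/4) = 1/(-3 + ¼) = 1/(-11/4) = -4/11)
x*Z(g) = 1424*(-4/11) = -5696/11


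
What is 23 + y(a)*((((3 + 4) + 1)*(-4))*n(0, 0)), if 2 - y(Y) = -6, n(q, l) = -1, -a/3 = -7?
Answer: 279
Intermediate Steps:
a = 21 (a = -3*(-7) = 21)
y(Y) = 8 (y(Y) = 2 - 1*(-6) = 2 + 6 = 8)
23 + y(a)*((((3 + 4) + 1)*(-4))*n(0, 0)) = 23 + 8*((((3 + 4) + 1)*(-4))*(-1)) = 23 + 8*(((7 + 1)*(-4))*(-1)) = 23 + 8*((8*(-4))*(-1)) = 23 + 8*(-32*(-1)) = 23 + 8*32 = 23 + 256 = 279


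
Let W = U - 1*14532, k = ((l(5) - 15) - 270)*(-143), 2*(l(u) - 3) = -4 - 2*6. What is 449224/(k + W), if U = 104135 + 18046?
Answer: 449224/149119 ≈ 3.0125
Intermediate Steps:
l(u) = -5 (l(u) = 3 + (-4 - 2*6)/2 = 3 + (-4 - 12)/2 = 3 + (½)*(-16) = 3 - 8 = -5)
U = 122181
k = 41470 (k = ((-5 - 15) - 270)*(-143) = (-20 - 270)*(-143) = -290*(-143) = 41470)
W = 107649 (W = 122181 - 1*14532 = 122181 - 14532 = 107649)
449224/(k + W) = 449224/(41470 + 107649) = 449224/149119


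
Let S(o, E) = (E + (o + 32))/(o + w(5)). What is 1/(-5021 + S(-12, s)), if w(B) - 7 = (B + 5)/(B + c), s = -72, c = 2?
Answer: -25/125161 ≈ -0.00019974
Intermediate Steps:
w(B) = 7 + (5 + B)/(2 + B) (w(B) = 7 + (B + 5)/(B + 2) = 7 + (5 + B)/(2 + B))
S(o, E) = (32 + E + o)/(59/7 + o) (S(o, E) = (E + (o + 32))/(o + (19 + 8*5)/(2 + 5)) = (E + (32 + o))/(o + (19 + 40)/7) = (32 + E + o)/(o + (⅐)*59) = (32 + E + o)/(o + 59/7) = (32 + E + o)/(59/7 + o))
1/(-5021 + S(-12, s)) = 1/(-5021 + 7*(32 - 72 - 12)/(59 + 7*(-12))) = 1/(-5021 + 7*(-52)/(59 - 84)) = 1/(-5021 + 7*(-52)/(-25)) = 1/(-5021 + 7*(-1/25)*(-52)) = 1/(-5021 + 364/25) = 1/(-125161/25) = -25/125161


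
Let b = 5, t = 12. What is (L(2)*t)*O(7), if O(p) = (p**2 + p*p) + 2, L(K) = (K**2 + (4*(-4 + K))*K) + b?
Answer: -8400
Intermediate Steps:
L(K) = 5 + K**2 + K*(-16 + 4*K) (L(K) = (K**2 + (4*(-4 + K))*K) + 5 = (K**2 + (-16 + 4*K)*K) + 5 = (K**2 + K*(-16 + 4*K)) + 5 = 5 + K**2 + K*(-16 + 4*K))
O(p) = 2 + 2*p**2 (O(p) = (p**2 + p**2) + 2 = 2*p**2 + 2 = 2 + 2*p**2)
(L(2)*t)*O(7) = ((5 - 16*2 + 5*2**2)*12)*(2 + 2*7**2) = ((5 - 32 + 5*4)*12)*(2 + 2*49) = ((5 - 32 + 20)*12)*(2 + 98) = -7*12*100 = -84*100 = -8400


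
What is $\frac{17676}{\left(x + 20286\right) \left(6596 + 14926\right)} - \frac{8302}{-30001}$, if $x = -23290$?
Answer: $\frac{44684278075}{161635607674} \approx 0.27645$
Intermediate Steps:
$\frac{17676}{\left(x + 20286\right) \left(6596 + 14926\right)} - \frac{8302}{-30001} = \frac{17676}{\left(-23290 + 20286\right) \left(6596 + 14926\right)} - \frac{8302}{-30001} = \frac{17676}{\left(-3004\right) 21522} - - \frac{8302}{30001} = \frac{17676}{-64652088} + \frac{8302}{30001} = 17676 \left(- \frac{1}{64652088}\right) + \frac{8302}{30001} = - \frac{1473}{5387674} + \frac{8302}{30001} = \frac{44684278075}{161635607674}$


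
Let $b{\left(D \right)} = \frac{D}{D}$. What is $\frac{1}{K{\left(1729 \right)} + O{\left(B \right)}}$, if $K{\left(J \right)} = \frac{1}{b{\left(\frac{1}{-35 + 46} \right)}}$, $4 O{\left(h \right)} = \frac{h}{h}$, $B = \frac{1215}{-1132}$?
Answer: $\frac{4}{5} \approx 0.8$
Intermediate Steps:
$B = - \frac{1215}{1132}$ ($B = 1215 \left(- \frac{1}{1132}\right) = - \frac{1215}{1132} \approx -1.0733$)
$b{\left(D \right)} = 1$
$O{\left(h \right)} = \frac{1}{4}$ ($O{\left(h \right)} = \frac{h \frac{1}{h}}{4} = \frac{1}{4} \cdot 1 = \frac{1}{4}$)
$K{\left(J \right)} = 1$ ($K{\left(J \right)} = 1^{-1} = 1$)
$\frac{1}{K{\left(1729 \right)} + O{\left(B \right)}} = \frac{1}{1 + \frac{1}{4}} = \frac{1}{\frac{5}{4}} = \frac{4}{5}$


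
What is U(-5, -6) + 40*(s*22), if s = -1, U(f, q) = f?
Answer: -885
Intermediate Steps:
U(-5, -6) + 40*(s*22) = -5 + 40*(-1*22) = -5 + 40*(-22) = -5 - 880 = -885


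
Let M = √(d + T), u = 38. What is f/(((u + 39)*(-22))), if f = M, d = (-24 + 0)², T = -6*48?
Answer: -6*√2/847 ≈ -0.010018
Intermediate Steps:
T = -288
d = 576 (d = (-24)² = 576)
M = 12*√2 (M = √(576 - 288) = √288 = 12*√2 ≈ 16.971)
f = 12*√2 ≈ 16.971
f/(((u + 39)*(-22))) = (12*√2)/(((38 + 39)*(-22))) = (12*√2)/((77*(-22))) = (12*√2)/(-1694) = (12*√2)*(-1/1694) = -6*√2/847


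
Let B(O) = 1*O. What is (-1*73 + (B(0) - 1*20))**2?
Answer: 8649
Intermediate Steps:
B(O) = O
(-1*73 + (B(0) - 1*20))**2 = (-1*73 + (0 - 1*20))**2 = (-73 + (0 - 20))**2 = (-73 - 20)**2 = (-93)**2 = 8649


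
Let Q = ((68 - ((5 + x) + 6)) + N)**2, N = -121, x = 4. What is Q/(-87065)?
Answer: -4624/87065 ≈ -0.053110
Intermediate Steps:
Q = 4624 (Q = ((68 - ((5 + 4) + 6)) - 121)**2 = ((68 - (9 + 6)) - 121)**2 = ((68 - 1*15) - 121)**2 = ((68 - 15) - 121)**2 = (53 - 121)**2 = (-68)**2 = 4624)
Q/(-87065) = 4624/(-87065) = 4624*(-1/87065) = -4624/87065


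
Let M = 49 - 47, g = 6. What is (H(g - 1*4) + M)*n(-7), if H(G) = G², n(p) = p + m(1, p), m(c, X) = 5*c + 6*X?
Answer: -264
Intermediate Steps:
n(p) = 5 + 7*p (n(p) = p + (5*1 + 6*p) = p + (5 + 6*p) = 5 + 7*p)
M = 2
(H(g - 1*4) + M)*n(-7) = ((6 - 1*4)² + 2)*(5 + 7*(-7)) = ((6 - 4)² + 2)*(5 - 49) = (2² + 2)*(-44) = (4 + 2)*(-44) = 6*(-44) = -264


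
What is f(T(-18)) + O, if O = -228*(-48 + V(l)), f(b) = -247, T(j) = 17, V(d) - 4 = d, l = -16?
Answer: 13433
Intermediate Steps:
V(d) = 4 + d
O = 13680 (O = -228*(-48 + (4 - 16)) = -228*(-48 - 12) = -228*(-60) = 13680)
f(T(-18)) + O = -247 + 13680 = 13433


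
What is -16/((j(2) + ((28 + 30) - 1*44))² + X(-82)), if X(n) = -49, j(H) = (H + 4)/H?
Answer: -1/15 ≈ -0.066667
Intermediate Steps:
j(H) = (4 + H)/H
-16/((j(2) + ((28 + 30) - 1*44))² + X(-82)) = -16/(((4 + 2)/2 + ((28 + 30) - 1*44))² - 49) = -16/(((½)*6 + (58 - 44))² - 49) = -16/((3 + 14)² - 49) = -16/(17² - 49) = -16/(289 - 49) = -16/240 = (1/240)*(-16) = -1/15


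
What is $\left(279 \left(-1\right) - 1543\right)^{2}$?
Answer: $3319684$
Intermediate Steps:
$\left(279 \left(-1\right) - 1543\right)^{2} = \left(-279 - 1543\right)^{2} = \left(-1822\right)^{2} = 3319684$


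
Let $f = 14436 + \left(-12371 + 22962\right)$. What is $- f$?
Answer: $-25027$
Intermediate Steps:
$f = 25027$ ($f = 14436 + 10591 = 25027$)
$- f = \left(-1\right) 25027 = -25027$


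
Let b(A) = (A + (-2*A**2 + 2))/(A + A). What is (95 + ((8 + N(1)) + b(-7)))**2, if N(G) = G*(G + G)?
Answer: 2474329/196 ≈ 12624.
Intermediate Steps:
N(G) = 2*G**2 (N(G) = G*(2*G) = 2*G**2)
b(A) = (2 + A - 2*A**2)/(2*A) (b(A) = (A + (2 - 2*A**2))/((2*A)) = (2 + A - 2*A**2)*(1/(2*A)) = (2 + A - 2*A**2)/(2*A))
(95 + ((8 + N(1)) + b(-7)))**2 = (95 + ((8 + 2*1**2) + (1/2 + 1/(-7) - 1*(-7))))**2 = (95 + ((8 + 2*1) + (1/2 - 1/7 + 7)))**2 = (95 + ((8 + 2) + 103/14))**2 = (95 + (10 + 103/14))**2 = (95 + 243/14)**2 = (1573/14)**2 = 2474329/196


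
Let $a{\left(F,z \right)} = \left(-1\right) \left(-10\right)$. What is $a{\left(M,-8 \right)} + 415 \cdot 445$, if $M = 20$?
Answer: $184685$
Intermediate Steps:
$a{\left(F,z \right)} = 10$
$a{\left(M,-8 \right)} + 415 \cdot 445 = 10 + 415 \cdot 445 = 10 + 184675 = 184685$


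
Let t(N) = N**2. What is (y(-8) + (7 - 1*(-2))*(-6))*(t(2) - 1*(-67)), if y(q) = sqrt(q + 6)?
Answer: -3834 + 71*I*sqrt(2) ≈ -3834.0 + 100.41*I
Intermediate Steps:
y(q) = sqrt(6 + q)
(y(-8) + (7 - 1*(-2))*(-6))*(t(2) - 1*(-67)) = (sqrt(6 - 8) + (7 - 1*(-2))*(-6))*(2**2 - 1*(-67)) = (sqrt(-2) + (7 + 2)*(-6))*(4 + 67) = (I*sqrt(2) + 9*(-6))*71 = (I*sqrt(2) - 54)*71 = (-54 + I*sqrt(2))*71 = -3834 + 71*I*sqrt(2)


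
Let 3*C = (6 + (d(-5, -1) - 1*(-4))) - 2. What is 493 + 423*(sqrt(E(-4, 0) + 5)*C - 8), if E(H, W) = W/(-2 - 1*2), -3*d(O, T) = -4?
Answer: -2891 + 1316*sqrt(5) ≈ 51.665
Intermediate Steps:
d(O, T) = 4/3 (d(O, T) = -1/3*(-4) = 4/3)
E(H, W) = -W/4 (E(H, W) = W/(-2 - 2) = W/(-4) = W*(-1/4) = -W/4)
C = 28/9 (C = ((6 + (4/3 - 1*(-4))) - 2)/3 = ((6 + (4/3 + 4)) - 2)/3 = ((6 + 16/3) - 2)/3 = (34/3 - 2)/3 = (1/3)*(28/3) = 28/9 ≈ 3.1111)
493 + 423*(sqrt(E(-4, 0) + 5)*C - 8) = 493 + 423*(sqrt(-1/4*0 + 5)*(28/9) - 8) = 493 + 423*(sqrt(0 + 5)*(28/9) - 8) = 493 + 423*(sqrt(5)*(28/9) - 8) = 493 + 423*(28*sqrt(5)/9 - 8) = 493 + 423*(-8 + 28*sqrt(5)/9) = 493 + (-3384 + 1316*sqrt(5)) = -2891 + 1316*sqrt(5)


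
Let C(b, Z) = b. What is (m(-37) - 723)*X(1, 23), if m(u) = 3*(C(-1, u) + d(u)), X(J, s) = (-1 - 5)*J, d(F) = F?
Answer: 5022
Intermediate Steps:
X(J, s) = -6*J
m(u) = -3 + 3*u (m(u) = 3*(-1 + u) = -3 + 3*u)
(m(-37) - 723)*X(1, 23) = ((-3 + 3*(-37)) - 723)*(-6*1) = ((-3 - 111) - 723)*(-6) = (-114 - 723)*(-6) = -837*(-6) = 5022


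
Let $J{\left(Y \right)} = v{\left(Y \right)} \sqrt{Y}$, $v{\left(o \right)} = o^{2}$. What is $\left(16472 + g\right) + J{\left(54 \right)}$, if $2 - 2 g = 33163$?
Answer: $- \frac{217}{2} + 8748 \sqrt{6} \approx 21320.0$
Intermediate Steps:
$g = - \frac{33161}{2}$ ($g = 1 - \frac{33163}{2} = - \frac{33161}{2} \approx -16581.0$)
$J{\left(Y \right)} = Y^{\frac{5}{2}}$ ($J{\left(Y \right)} = Y^{2} \sqrt{Y} = Y^{\frac{5}{2}}$)
$\left(16472 + g\right) + J{\left(54 \right)} = \left(16472 - \frac{33161}{2}\right) + 54^{\frac{5}{2}} = - \frac{217}{2} + 8748 \sqrt{6}$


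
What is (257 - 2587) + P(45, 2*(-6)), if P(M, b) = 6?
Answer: -2324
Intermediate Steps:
(257 - 2587) + P(45, 2*(-6)) = (257 - 2587) + 6 = -2330 + 6 = -2324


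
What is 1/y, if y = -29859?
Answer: -1/29859 ≈ -3.3491e-5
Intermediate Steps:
1/y = 1/(-29859) = -1/29859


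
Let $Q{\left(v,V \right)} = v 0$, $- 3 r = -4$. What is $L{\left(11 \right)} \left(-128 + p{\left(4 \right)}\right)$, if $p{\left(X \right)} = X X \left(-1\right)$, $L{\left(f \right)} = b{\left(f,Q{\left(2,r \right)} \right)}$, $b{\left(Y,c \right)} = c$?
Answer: $0$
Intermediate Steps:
$r = \frac{4}{3}$ ($r = \left(- \frac{1}{3}\right) \left(-4\right) = \frac{4}{3} \approx 1.3333$)
$Q{\left(v,V \right)} = 0$
$L{\left(f \right)} = 0$
$p{\left(X \right)} = - X^{2}$ ($p{\left(X \right)} = X^{2} \left(-1\right) = - X^{2}$)
$L{\left(11 \right)} \left(-128 + p{\left(4 \right)}\right) = 0 \left(-128 - 4^{2}\right) = 0 \left(-128 - 16\right) = 0 \left(-144\right) = 0$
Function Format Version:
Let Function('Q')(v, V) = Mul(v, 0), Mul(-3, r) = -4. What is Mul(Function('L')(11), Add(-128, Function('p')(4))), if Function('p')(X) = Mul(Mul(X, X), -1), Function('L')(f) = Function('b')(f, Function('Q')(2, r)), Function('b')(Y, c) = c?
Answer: 0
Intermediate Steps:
r = Rational(4, 3) (r = Mul(Rational(-1, 3), -4) = Rational(4, 3) ≈ 1.3333)
Function('Q')(v, V) = 0
Function('L')(f) = 0
Function('p')(X) = Mul(-1, Pow(X, 2)) (Function('p')(X) = Mul(Pow(X, 2), -1) = Mul(-1, Pow(X, 2)))
Mul(Function('L')(11), Add(-128, Function('p')(4))) = Mul(0, Add(-128, Mul(-1, Pow(4, 2)))) = Mul(0, Add(-128, Mul(-1, 16))) = Mul(0, Add(-128, -16)) = Mul(0, -144) = 0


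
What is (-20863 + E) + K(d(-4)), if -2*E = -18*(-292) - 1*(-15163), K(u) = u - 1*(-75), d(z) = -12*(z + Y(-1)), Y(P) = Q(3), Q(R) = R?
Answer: -61971/2 ≈ -30986.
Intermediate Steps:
Y(P) = 3
d(z) = -36 - 12*z (d(z) = -12*(z + 3) = -12*(3 + z) = -36 - 12*z)
K(u) = 75 + u (K(u) = u + 75 = 75 + u)
E = -20419/2 (E = -(-18*(-292) - 1*(-15163))/2 = -(5256 + 15163)/2 = -½*20419 = -20419/2 ≈ -10210.)
(-20863 + E) + K(d(-4)) = (-20863 - 20419/2) + (75 + (-36 - 12*(-4))) = -62145/2 + (75 + (-36 + 48)) = -62145/2 + (75 + 12) = -62145/2 + 87 = -61971/2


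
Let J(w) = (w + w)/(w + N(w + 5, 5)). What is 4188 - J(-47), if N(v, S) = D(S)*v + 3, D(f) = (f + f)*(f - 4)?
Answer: 971569/232 ≈ 4187.8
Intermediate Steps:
D(f) = 2*f*(-4 + f) (D(f) = (2*f)*(-4 + f) = 2*f*(-4 + f))
N(v, S) = 3 + 2*S*v*(-4 + S) (N(v, S) = (2*S*(-4 + S))*v + 3 = 2*S*v*(-4 + S) + 3 = 3 + 2*S*v*(-4 + S))
J(w) = 2*w/(53 + 11*w) (J(w) = (w + w)/(w + (3 + 2*5*(w + 5)*(-4 + 5))) = (2*w)/(w + (3 + 2*5*(5 + w)*1)) = (2*w)/(w + (3 + (50 + 10*w))) = (2*w)/(w + (53 + 10*w)) = (2*w)/(53 + 11*w) = 2*w/(53 + 11*w))
4188 - J(-47) = 4188 - 2*(-47)/(53 + 11*(-47)) = 4188 - 2*(-47)/(53 - 517) = 4188 - 2*(-47)/(-464) = 4188 - 2*(-47)*(-1)/464 = 4188 - 1*47/232 = 4188 - 47/232 = 971569/232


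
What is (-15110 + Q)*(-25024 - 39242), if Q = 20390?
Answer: -339324480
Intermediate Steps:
(-15110 + Q)*(-25024 - 39242) = (-15110 + 20390)*(-25024 - 39242) = 5280*(-64266) = -339324480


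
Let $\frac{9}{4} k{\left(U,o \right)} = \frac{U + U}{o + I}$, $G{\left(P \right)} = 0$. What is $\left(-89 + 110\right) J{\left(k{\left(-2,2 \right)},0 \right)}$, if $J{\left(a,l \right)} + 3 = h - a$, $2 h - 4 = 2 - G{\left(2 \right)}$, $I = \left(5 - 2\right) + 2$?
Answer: $\frac{16}{3} \approx 5.3333$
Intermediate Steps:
$I = 5$ ($I = 3 + 2 = 5$)
$h = 3$ ($h = 2 + \frac{2 - 0}{2} = 2 + \frac{2 + 0}{2} = 2 + \frac{1}{2} \cdot 2 = 2 + 1 = 3$)
$k{\left(U,o \right)} = \frac{8 U}{9 \left(5 + o\right)}$ ($k{\left(U,o \right)} = \frac{4 \frac{U + U}{o + 5}}{9} = \frac{4 \frac{2 U}{5 + o}}{9} = \frac{8 U}{9 \left(5 + o\right)}$)
$J{\left(a,l \right)} = - a$ ($J{\left(a,l \right)} = -3 - \left(-3 + a\right) = - a$)
$\left(-89 + 110\right) J{\left(k{\left(-2,2 \right)},0 \right)} = \left(-89 + 110\right) \left(- \frac{8 \left(-2\right)}{9 \left(5 + 2\right)}\right) = 21 \left(- \frac{8 \left(-2\right)}{9 \cdot 7}\right) = 21 \left(\left(-1\right) \left(- \frac{16}{63}\right)\right) = 21 \cdot \frac{16}{63} = \frac{16}{3}$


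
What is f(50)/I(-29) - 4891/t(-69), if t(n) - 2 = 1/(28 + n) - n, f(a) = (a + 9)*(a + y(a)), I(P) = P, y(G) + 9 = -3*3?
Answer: -11309479/84390 ≈ -134.01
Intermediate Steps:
y(G) = -18 (y(G) = -9 - 3*3 = -9 - 9 = -18)
f(a) = (-18 + a)*(9 + a) (f(a) = (a + 9)*(a - 18) = (9 + a)*(-18 + a) = (-18 + a)*(9 + a))
t(n) = 2 + 1/(28 + n) - n (t(n) = 2 + (1/(28 + n) - n) = 2 + 1/(28 + n) - n)
f(50)/I(-29) - 4891/t(-69) = (-162 + 50² - 9*50)/(-29) - 4891*(28 - 69)/(57 - 1*(-69)² - 26*(-69)) = (-162 + 2500 - 450)*(-1/29) - 4891*(-41/(57 - 1*4761 + 1794)) = 1888*(-1/29) - 4891*(-41/(57 - 4761 + 1794)) = -1888/29 - 4891/((-1/41*(-2910))) = -1888/29 - 4891/2910/41 = -1888/29 - 4891*41/2910 = -1888/29 - 200531/2910 = -11309479/84390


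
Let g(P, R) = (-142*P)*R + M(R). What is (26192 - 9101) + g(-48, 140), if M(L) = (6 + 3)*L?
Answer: 972591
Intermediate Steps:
M(L) = 9*L
g(P, R) = 9*R - 142*P*R (g(P, R) = (-142*P)*R + 9*R = -142*P*R + 9*R = 9*R - 142*P*R)
(26192 - 9101) + g(-48, 140) = (26192 - 9101) + 140*(9 - 142*(-48)) = 17091 + 140*(9 + 6816) = 17091 + 140*6825 = 17091 + 955500 = 972591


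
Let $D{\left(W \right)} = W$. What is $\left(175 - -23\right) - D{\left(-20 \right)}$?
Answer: $218$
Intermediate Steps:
$\left(175 - -23\right) - D{\left(-20 \right)} = \left(175 - -23\right) - -20 = \left(175 + 23\right) + 20 = 198 + 20 = 218$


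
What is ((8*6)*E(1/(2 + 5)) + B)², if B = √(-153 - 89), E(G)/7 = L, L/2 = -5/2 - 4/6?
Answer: 4528142 - 46816*I*√2 ≈ 4.5281e+6 - 66208.0*I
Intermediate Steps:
L = -19/3 (L = 2*(-5/2 - 4/6) = 2*(-5*½ - 4*⅙) = 2*(-5/2 - ⅔) = 2*(-19/6) = -19/3 ≈ -6.3333)
E(G) = -133/3 (E(G) = 7*(-19/3) = -133/3)
B = 11*I*√2 (B = √(-242) = 11*I*√2 ≈ 15.556*I)
((8*6)*E(1/(2 + 5)) + B)² = ((8*6)*(-133/3) + 11*I*√2)² = (48*(-133/3) + 11*I*√2)² = (-2128 + 11*I*√2)²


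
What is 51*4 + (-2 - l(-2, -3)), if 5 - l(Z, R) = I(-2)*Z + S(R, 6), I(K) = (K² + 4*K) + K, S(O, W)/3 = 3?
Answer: 218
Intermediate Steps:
S(O, W) = 9 (S(O, W) = 3*3 = 9)
I(K) = K² + 5*K
l(Z, R) = -4 + 6*Z (l(Z, R) = 5 - ((-2*(5 - 2))*Z + 9) = 5 - ((-2*3)*Z + 9) = 5 - (-6*Z + 9) = 5 - (9 - 6*Z) = 5 + (-9 + 6*Z) = -4 + 6*Z)
51*4 + (-2 - l(-2, -3)) = 51*4 + (-2 - (-4 + 6*(-2))) = 204 + (-2 - (-4 - 12)) = 204 + (-2 - 1*(-16)) = 204 + (-2 + 16) = 204 + 14 = 218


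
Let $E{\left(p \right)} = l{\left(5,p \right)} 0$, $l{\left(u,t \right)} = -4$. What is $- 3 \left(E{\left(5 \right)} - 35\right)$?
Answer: $105$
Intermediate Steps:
$E{\left(p \right)} = 0$ ($E{\left(p \right)} = \left(-4\right) 0 = 0$)
$- 3 \left(E{\left(5 \right)} - 35\right) = - 3 \left(0 - 35\right) = \left(-3\right) \left(-35\right) = 105$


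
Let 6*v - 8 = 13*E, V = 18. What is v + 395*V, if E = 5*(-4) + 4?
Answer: 21230/3 ≈ 7076.7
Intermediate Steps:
E = -16 (E = -20 + 4 = -16)
v = -100/3 (v = 4/3 + (13*(-16))/6 = 4/3 + (⅙)*(-208) = 4/3 - 104/3 = -100/3 ≈ -33.333)
v + 395*V = -100/3 + 395*18 = -100/3 + 7110 = 21230/3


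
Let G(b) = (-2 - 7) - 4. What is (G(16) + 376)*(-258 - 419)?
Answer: -245751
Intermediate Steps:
G(b) = -13 (G(b) = -9 - 4 = -13)
(G(16) + 376)*(-258 - 419) = (-13 + 376)*(-258 - 419) = 363*(-677) = -245751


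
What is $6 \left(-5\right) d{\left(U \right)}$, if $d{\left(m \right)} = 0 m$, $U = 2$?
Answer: $0$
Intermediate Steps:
$d{\left(m \right)} = 0$
$6 \left(-5\right) d{\left(U \right)} = 6 \left(-5\right) 0 = \left(-30\right) 0 = 0$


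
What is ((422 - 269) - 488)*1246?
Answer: -417410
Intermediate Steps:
((422 - 269) - 488)*1246 = (153 - 488)*1246 = -335*1246 = -417410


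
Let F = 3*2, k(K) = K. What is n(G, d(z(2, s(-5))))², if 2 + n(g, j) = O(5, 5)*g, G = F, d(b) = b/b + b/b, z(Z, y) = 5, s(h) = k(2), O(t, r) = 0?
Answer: 4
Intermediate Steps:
s(h) = 2
F = 6
d(b) = 2 (d(b) = 1 + 1 = 2)
G = 6
n(g, j) = -2 (n(g, j) = -2 + 0*g = -2 + 0 = -2)
n(G, d(z(2, s(-5))))² = (-2)² = 4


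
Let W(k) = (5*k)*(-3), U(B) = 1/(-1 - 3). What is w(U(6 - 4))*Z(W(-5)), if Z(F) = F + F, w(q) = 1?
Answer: 150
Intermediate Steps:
U(B) = -1/4 (U(B) = 1/(-4) = -1/4)
W(k) = -15*k
Z(F) = 2*F
w(U(6 - 4))*Z(W(-5)) = 1*(2*(-15*(-5))) = 1*(2*75) = 1*150 = 150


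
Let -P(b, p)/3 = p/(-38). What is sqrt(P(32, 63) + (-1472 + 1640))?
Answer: sqrt(249774)/38 ≈ 13.152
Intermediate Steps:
P(b, p) = 3*p/38 (P(b, p) = -3*p/(-38) = -3*p*(-1)/38 = -(-3)*p/38 = 3*p/38)
sqrt(P(32, 63) + (-1472 + 1640)) = sqrt((3/38)*63 + (-1472 + 1640)) = sqrt(189/38 + 168) = sqrt(6573/38) = sqrt(249774)/38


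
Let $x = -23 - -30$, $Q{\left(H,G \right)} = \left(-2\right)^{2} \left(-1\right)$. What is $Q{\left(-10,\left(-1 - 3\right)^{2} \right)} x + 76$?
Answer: $48$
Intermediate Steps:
$Q{\left(H,G \right)} = -4$ ($Q{\left(H,G \right)} = 4 \left(-1\right) = -4$)
$x = 7$ ($x = -23 + 30 = 7$)
$Q{\left(-10,\left(-1 - 3\right)^{2} \right)} x + 76 = \left(-4\right) 7 + 76 = -28 + 76 = 48$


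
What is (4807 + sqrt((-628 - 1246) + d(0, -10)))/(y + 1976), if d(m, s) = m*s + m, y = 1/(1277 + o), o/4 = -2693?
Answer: 45642465/18762119 + 9495*I*sqrt(1874)/18762119 ≈ 2.4327 + 0.021908*I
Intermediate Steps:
o = -10772 (o = 4*(-2693) = -10772)
y = -1/9495 (y = 1/(1277 - 10772) = 1/(-9495) = -1/9495 ≈ -0.00010532)
d(m, s) = m + m*s
(4807 + sqrt((-628 - 1246) + d(0, -10)))/(y + 1976) = (4807 + sqrt((-628 - 1246) + 0*(1 - 10)))/(-1/9495 + 1976) = (4807 + sqrt(-1874 + 0*(-9)))/(18762119/9495) = (4807 + sqrt(-1874 + 0))*(9495/18762119) = (4807 + sqrt(-1874))*(9495/18762119) = (4807 + I*sqrt(1874))*(9495/18762119) = 45642465/18762119 + 9495*I*sqrt(1874)/18762119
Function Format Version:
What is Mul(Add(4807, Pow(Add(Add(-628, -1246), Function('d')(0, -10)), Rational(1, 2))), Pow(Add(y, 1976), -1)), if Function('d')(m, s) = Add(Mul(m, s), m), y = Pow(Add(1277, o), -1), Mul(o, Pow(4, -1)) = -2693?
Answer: Add(Rational(45642465, 18762119), Mul(Rational(9495, 18762119), I, Pow(1874, Rational(1, 2)))) ≈ Add(2.4327, Mul(0.021908, I))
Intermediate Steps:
o = -10772 (o = Mul(4, -2693) = -10772)
y = Rational(-1, 9495) (y = Pow(Add(1277, -10772), -1) = Pow(-9495, -1) = Rational(-1, 9495) ≈ -0.00010532)
Function('d')(m, s) = Add(m, Mul(m, s))
Mul(Add(4807, Pow(Add(Add(-628, -1246), Function('d')(0, -10)), Rational(1, 2))), Pow(Add(y, 1976), -1)) = Mul(Add(4807, Pow(Add(Add(-628, -1246), Mul(0, Add(1, -10))), Rational(1, 2))), Pow(Add(Rational(-1, 9495), 1976), -1)) = Mul(Add(4807, Pow(Add(-1874, Mul(0, -9)), Rational(1, 2))), Pow(Rational(18762119, 9495), -1)) = Mul(Add(4807, Pow(Add(-1874, 0), Rational(1, 2))), Rational(9495, 18762119)) = Mul(Add(4807, Pow(-1874, Rational(1, 2))), Rational(9495, 18762119)) = Mul(Add(4807, Mul(I, Pow(1874, Rational(1, 2)))), Rational(9495, 18762119)) = Add(Rational(45642465, 18762119), Mul(Rational(9495, 18762119), I, Pow(1874, Rational(1, 2))))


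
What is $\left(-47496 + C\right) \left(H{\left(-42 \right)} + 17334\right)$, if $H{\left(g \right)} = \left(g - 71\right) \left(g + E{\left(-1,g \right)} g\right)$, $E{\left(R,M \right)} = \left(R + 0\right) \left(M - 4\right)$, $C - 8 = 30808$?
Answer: $-4009805280$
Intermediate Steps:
$C = 30816$ ($C = 8 + 30808 = 30816$)
$E{\left(R,M \right)} = R \left(-4 + M\right)$
$H{\left(g \right)} = \left(-71 + g\right) \left(g + g \left(4 - g\right)\right)$ ($H{\left(g \right)} = \left(g - 71\right) \left(g + - (-4 + g) g\right) = \left(-71 + g\right) \left(g + \left(4 - g\right) g\right) = \left(-71 + g\right) \left(g + g \left(4 - g\right)\right)$)
$\left(-47496 + C\right) \left(H{\left(-42 \right)} + 17334\right) = \left(-47496 + 30816\right) \left(- 42 \left(-355 - \left(-42\right)^{2} + 76 \left(-42\right)\right) + 17334\right) = - 16680 \left(- 42 \left(-355 - 1764 - 3192\right) + 17334\right) = - 16680 \left(\left(-42\right) \left(-5311\right) + 17334\right) = - 16680 \left(223062 + 17334\right) = \left(-16680\right) 240396 = -4009805280$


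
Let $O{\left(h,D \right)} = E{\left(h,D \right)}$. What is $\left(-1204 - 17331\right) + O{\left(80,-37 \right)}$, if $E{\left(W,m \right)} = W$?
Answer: $-18455$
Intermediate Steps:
$O{\left(h,D \right)} = h$
$\left(-1204 - 17331\right) + O{\left(80,-37 \right)} = \left(-1204 - 17331\right) + 80 = -18535 + 80 = -18455$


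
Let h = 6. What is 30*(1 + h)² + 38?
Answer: 1508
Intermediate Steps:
30*(1 + h)² + 38 = 30*(1 + 6)² + 38 = 30*7² + 38 = 30*49 + 38 = 1470 + 38 = 1508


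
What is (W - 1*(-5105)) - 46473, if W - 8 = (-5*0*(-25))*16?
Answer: -41360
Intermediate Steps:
W = 8 (W = 8 + (-5*0*(-25))*16 = 8 + (0*(-25))*16 = 8 + 0*16 = 8 + 0 = 8)
(W - 1*(-5105)) - 46473 = (8 - 1*(-5105)) - 46473 = (8 + 5105) - 46473 = 5113 - 46473 = -41360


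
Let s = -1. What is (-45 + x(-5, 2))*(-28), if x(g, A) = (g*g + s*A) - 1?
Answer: 644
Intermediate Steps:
x(g, A) = -1 + g**2 - A (x(g, A) = (g*g - A) - 1 = (g**2 - A) - 1 = -1 + g**2 - A)
(-45 + x(-5, 2))*(-28) = (-45 + (-1 + (-5)**2 - 1*2))*(-28) = (-45 + (-1 + 25 - 2))*(-28) = (-45 + 22)*(-28) = -23*(-28) = 644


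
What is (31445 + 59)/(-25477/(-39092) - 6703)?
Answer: -1231554368/262008199 ≈ -4.7004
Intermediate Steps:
(31445 + 59)/(-25477/(-39092) - 6703) = 31504/(-25477*(-1/39092) - 6703) = 31504/(25477/39092 - 6703) = 31504/(-262008199/39092) = 31504*(-39092/262008199) = -1231554368/262008199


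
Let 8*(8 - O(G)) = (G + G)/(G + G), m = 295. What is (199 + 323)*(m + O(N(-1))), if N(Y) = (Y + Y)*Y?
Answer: 632403/4 ≈ 1.5810e+5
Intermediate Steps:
N(Y) = 2*Y**2 (N(Y) = (2*Y)*Y = 2*Y**2)
O(G) = 63/8 (O(G) = 8 - (G + G)/(8*(G + G)) = 8 - 2*G/(8*(2*G)) = 8 - 2*G*1/(2*G)/8 = 8 - 1/8*1 = 8 - 1/8 = 63/8)
(199 + 323)*(m + O(N(-1))) = (199 + 323)*(295 + 63/8) = 522*(2423/8) = 632403/4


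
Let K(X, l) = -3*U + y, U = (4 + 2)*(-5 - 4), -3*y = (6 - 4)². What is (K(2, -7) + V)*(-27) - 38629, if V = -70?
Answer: -41077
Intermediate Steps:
y = -4/3 (y = -(6 - 4)²/3 = -⅓*2² = -⅓*4 = -4/3 ≈ -1.3333)
U = -54 (U = 6*(-9) = -54)
K(X, l) = 482/3 (K(X, l) = -3*(-54) - 4/3 = 162 - 4/3 = 482/3)
(K(2, -7) + V)*(-27) - 38629 = (482/3 - 70)*(-27) - 38629 = (272/3)*(-27) - 38629 = -2448 - 38629 = -41077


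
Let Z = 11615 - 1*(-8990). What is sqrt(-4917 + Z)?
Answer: 2*sqrt(3922) ≈ 125.25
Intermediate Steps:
Z = 20605 (Z = 11615 + 8990 = 20605)
sqrt(-4917 + Z) = sqrt(-4917 + 20605) = sqrt(15688) = 2*sqrt(3922)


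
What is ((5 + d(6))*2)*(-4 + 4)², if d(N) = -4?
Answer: 0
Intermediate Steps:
((5 + d(6))*2)*(-4 + 4)² = ((5 - 4)*2)*(-4 + 4)² = (1*2)*0² = 2*0 = 0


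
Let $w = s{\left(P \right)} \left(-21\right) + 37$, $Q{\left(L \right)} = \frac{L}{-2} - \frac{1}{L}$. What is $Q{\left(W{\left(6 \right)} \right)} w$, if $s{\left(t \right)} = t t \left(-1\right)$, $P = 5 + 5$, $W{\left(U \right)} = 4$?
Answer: $- \frac{19233}{4} \approx -4808.3$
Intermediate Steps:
$Q{\left(L \right)} = - \frac{1}{L} - \frac{L}{2}$ ($Q{\left(L \right)} = L \left(- \frac{1}{2}\right) - \frac{1}{L} = - \frac{L}{2} - \frac{1}{L} = - \frac{1}{L} - \frac{L}{2}$)
$P = 10$
$s{\left(t \right)} = - t^{2}$ ($s{\left(t \right)} = t^{2} \left(-1\right) = - t^{2}$)
$w = 2137$ ($w = - 10^{2} \left(-21\right) + 37 = \left(-1\right) 100 \left(-21\right) + 37 = \left(-100\right) \left(-21\right) + 37 = 2100 + 37 = 2137$)
$Q{\left(W{\left(6 \right)} \right)} w = \left(- \frac{1}{4} - 2\right) 2137 = \left(- \frac{9}{4}\right) 2137 = - \frac{19233}{4}$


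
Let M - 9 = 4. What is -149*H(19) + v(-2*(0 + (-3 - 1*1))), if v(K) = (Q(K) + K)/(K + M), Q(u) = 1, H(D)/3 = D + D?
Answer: -118899/7 ≈ -16986.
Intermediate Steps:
M = 13 (M = 9 + 4 = 13)
H(D) = 6*D (H(D) = 3*(D + D) = 3*(2*D) = 6*D)
v(K) = (1 + K)/(13 + K) (v(K) = (1 + K)/(K + 13) = (1 + K)/(13 + K))
-149*H(19) + v(-2*(0 + (-3 - 1*1))) = -894*19 + (1 - 2*(0 + (-3 - 1*1)))/(13 - 2*(0 + (-3 - 1*1))) = -149*114 + (1 - 2*(0 + (-3 - 1)))/(13 - 2*(0 + (-3 - 1))) = -16986 + (1 - 2*(0 - 4))/(13 - 2*(0 - 4)) = -16986 + (1 - 2*(-4))/(13 - 2*(-4)) = -16986 + (1 + 8)/(13 + 8) = -16986 + 9/21 = -16986 + (1/21)*9 = -16986 + 3/7 = -118899/7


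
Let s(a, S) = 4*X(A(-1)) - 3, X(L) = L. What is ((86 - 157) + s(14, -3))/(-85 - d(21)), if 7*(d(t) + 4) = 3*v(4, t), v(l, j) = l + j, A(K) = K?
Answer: 91/107 ≈ 0.85047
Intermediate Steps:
v(l, j) = j + l
d(t) = -16/7 + 3*t/7 (d(t) = -4 + (3*(t + 4))/7 = -4 + (3*(4 + t))/7 = -4 + (12 + 3*t)/7 = -4 + (12/7 + 3*t/7) = -16/7 + 3*t/7)
s(a, S) = -7 (s(a, S) = 4*(-1) - 3 = -4 - 3 = -7)
((86 - 157) + s(14, -3))/(-85 - d(21)) = ((86 - 157) - 7)/(-85 - (-16/7 + (3/7)*21)) = (-71 - 7)/(-85 - (-16/7 + 9)) = -78/(-85 - 1*47/7) = -78/(-85 - 47/7) = -78/(-642/7) = -78*(-7/642) = 91/107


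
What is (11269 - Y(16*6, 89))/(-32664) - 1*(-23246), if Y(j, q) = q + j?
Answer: 189824065/8166 ≈ 23246.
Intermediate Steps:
Y(j, q) = j + q
(11269 - Y(16*6, 89))/(-32664) - 1*(-23246) = (11269 - (16*6 + 89))/(-32664) - 1*(-23246) = (11269 - (96 + 89))*(-1/32664) + 23246 = (11269 - 1*185)*(-1/32664) + 23246 = (11269 - 185)*(-1/32664) + 23246 = 11084*(-1/32664) + 23246 = -2771/8166 + 23246 = 189824065/8166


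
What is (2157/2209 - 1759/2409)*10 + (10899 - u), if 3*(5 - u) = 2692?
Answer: 62760462118/5321481 ≈ 11794.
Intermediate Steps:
u = -2677/3 (u = 5 - ⅓*2692 = 5 - 2692/3 = -2677/3 ≈ -892.33)
(2157/2209 - 1759/2409)*10 + (10899 - u) = (2157/2209 - 1759/2409)*10 + (10899 - 1*(-2677/3)) = (2157*(1/2209) - 1759*1/2409)*10 + (10899 + 2677/3) = (2157/2209 - 1759/2409)*10 + 35374/3 = (1310582/5321481)*10 + 35374/3 = 13105820/5321481 + 35374/3 = 62760462118/5321481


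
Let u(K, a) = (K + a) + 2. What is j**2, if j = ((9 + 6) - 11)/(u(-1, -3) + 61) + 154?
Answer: 82628100/3481 ≈ 23737.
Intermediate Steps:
u(K, a) = 2 + K + a
j = 9090/59 (j = ((9 + 6) - 11)/((2 - 1 - 3) + 61) + 154 = (15 - 11)/(-2 + 61) + 154 = 4/59 + 154 = 9090/59 ≈ 154.07)
j**2 = (9090/59)**2 = 82628100/3481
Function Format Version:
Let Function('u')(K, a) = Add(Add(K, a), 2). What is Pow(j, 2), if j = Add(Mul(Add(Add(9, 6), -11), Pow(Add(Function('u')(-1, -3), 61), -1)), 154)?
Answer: Rational(82628100, 3481) ≈ 23737.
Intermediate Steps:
Function('u')(K, a) = Add(2, K, a)
j = Rational(9090, 59) (j = Add(Mul(Add(Add(9, 6), -11), Pow(Add(Add(2, -1, -3), 61), -1)), 154) = Add(Mul(Add(15, -11), Pow(Add(-2, 61), -1)), 154) = Add(Mul(4, Pow(59, -1)), 154) = Add(Mul(4, Rational(1, 59)), 154) = Add(Rational(4, 59), 154) = Rational(9090, 59) ≈ 154.07)
Pow(j, 2) = Pow(Rational(9090, 59), 2) = Rational(82628100, 3481)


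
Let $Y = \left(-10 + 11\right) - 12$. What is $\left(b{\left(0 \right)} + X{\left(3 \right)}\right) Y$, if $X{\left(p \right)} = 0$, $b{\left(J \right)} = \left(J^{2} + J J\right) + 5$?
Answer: $-55$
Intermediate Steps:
$Y = -11$ ($Y = 1 - 12 = -11$)
$b{\left(J \right)} = 5 + 2 J^{2}$ ($b{\left(J \right)} = \left(J^{2} + J^{2}\right) + 5 = 2 J^{2} + 5 = 5 + 2 J^{2}$)
$\left(b{\left(0 \right)} + X{\left(3 \right)}\right) Y = \left(\left(5 + 2 \cdot 0^{2}\right) + 0\right) \left(-11\right) = \left(\left(5 + 2 \cdot 0\right) + 0\right) \left(-11\right) = \left(\left(5 + 0\right) + 0\right) \left(-11\right) = \left(5 + 0\right) \left(-11\right) = 5 \left(-11\right) = -55$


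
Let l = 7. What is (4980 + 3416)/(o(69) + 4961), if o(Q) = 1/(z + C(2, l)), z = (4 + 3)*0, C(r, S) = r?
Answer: 16792/9923 ≈ 1.6922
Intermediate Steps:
z = 0 (z = 7*0 = 0)
o(Q) = ½ (o(Q) = 1/(0 + 2) = 1/2 = ½)
(4980 + 3416)/(o(69) + 4961) = (4980 + 3416)/(½ + 4961) = 8396/(9923/2) = 8396*(2/9923) = 16792/9923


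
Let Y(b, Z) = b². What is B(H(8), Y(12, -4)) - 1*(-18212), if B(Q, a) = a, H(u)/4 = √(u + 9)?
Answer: 18356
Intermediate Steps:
H(u) = 4*√(9 + u) (H(u) = 4*√(u + 9) = 4*√(9 + u))
B(H(8), Y(12, -4)) - 1*(-18212) = 12² - 1*(-18212) = 144 + 18212 = 18356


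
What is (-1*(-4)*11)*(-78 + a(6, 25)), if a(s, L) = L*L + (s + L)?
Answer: 25432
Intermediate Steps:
a(s, L) = L + s + L**2 (a(s, L) = L**2 + (L + s) = L + s + L**2)
(-1*(-4)*11)*(-78 + a(6, 25)) = (-1*(-4)*11)*(-78 + (25 + 6 + 25**2)) = (4*11)*(-78 + (25 + 6 + 625)) = 44*(-78 + 656) = 44*578 = 25432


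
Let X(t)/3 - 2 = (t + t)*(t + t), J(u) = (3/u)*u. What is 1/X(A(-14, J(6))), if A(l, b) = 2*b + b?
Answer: 1/978 ≈ 0.0010225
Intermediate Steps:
J(u) = 3
A(l, b) = 3*b
X(t) = 6 + 12*t**2 (X(t) = 6 + 3*((t + t)*(t + t)) = 6 + 3*((2*t)*(2*t)) = 6 + 3*(4*t**2) = 6 + 12*t**2)
1/X(A(-14, J(6))) = 1/(6 + 12*(3*3)**2) = 1/(6 + 12*9**2) = 1/(6 + 12*81) = 1/(6 + 972) = 1/978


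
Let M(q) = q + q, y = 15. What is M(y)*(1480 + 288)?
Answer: 53040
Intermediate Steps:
M(q) = 2*q
M(y)*(1480 + 288) = (2*15)*(1480 + 288) = 30*1768 = 53040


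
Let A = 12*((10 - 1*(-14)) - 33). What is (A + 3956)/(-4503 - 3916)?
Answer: -3848/8419 ≈ -0.45706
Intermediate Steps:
A = -108 (A = 12*((10 + 14) - 33) = 12*(24 - 33) = 12*(-9) = -108)
(A + 3956)/(-4503 - 3916) = (-108 + 3956)/(-4503 - 3916) = 3848/(-8419) = 3848*(-1/8419) = -3848/8419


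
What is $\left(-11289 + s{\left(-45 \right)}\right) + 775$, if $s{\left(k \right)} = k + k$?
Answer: $-10604$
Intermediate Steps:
$s{\left(k \right)} = 2 k$
$\left(-11289 + s{\left(-45 \right)}\right) + 775 = \left(-11289 + 2 \left(-45\right)\right) + 775 = \left(-11289 - 90\right) + 775 = -11379 + 775 = -10604$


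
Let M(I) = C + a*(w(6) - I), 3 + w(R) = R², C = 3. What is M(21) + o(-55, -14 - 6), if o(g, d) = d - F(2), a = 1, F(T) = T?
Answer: -7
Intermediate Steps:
o(g, d) = -2 + d (o(g, d) = d - 1*2 = d - 2 = -2 + d)
w(R) = -3 + R²
M(I) = 36 - I (M(I) = 3 + 1*((-3 + 6²) - I) = 3 + 1*((-3 + 36) - I) = 3 + 1*(33 - I) = 3 + (33 - I) = 36 - I)
M(21) + o(-55, -14 - 6) = (36 - 1*21) + (-2 + (-14 - 6)) = (36 - 21) + (-2 - 20) = 15 - 22 = -7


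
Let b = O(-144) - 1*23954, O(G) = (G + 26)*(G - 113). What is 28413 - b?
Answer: 22041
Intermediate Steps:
O(G) = (-113 + G)*(26 + G) (O(G) = (26 + G)*(-113 + G) = (-113 + G)*(26 + G))
b = 6372 (b = (-2938 + (-144)² - 87*(-144)) - 1*23954 = (-2938 + 20736 + 12528) - 23954 = 30326 - 23954 = 6372)
28413 - b = 28413 - 1*6372 = 28413 - 6372 = 22041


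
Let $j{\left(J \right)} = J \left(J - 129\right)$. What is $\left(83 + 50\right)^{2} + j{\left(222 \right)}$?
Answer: $38335$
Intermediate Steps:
$j{\left(J \right)} = J \left(-129 + J\right)$ ($j{\left(J \right)} = J \left(J - 129\right) = J \left(-129 + J\right)$)
$\left(83 + 50\right)^{2} + j{\left(222 \right)} = \left(83 + 50\right)^{2} + 222 \left(-129 + 222\right) = 133^{2} + 222 \cdot 93 = 17689 + 20646 = 38335$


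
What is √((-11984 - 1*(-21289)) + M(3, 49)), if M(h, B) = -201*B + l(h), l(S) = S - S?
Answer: 4*I*√34 ≈ 23.324*I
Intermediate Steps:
l(S) = 0
M(h, B) = -201*B (M(h, B) = -201*B + 0 = -201*B)
√((-11984 - 1*(-21289)) + M(3, 49)) = √((-11984 - 1*(-21289)) - 201*49) = √((-11984 + 21289) - 9849) = √(9305 - 9849) = √(-544) = 4*I*√34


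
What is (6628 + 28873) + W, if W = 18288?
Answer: 53789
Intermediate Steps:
(6628 + 28873) + W = (6628 + 28873) + 18288 = 35501 + 18288 = 53789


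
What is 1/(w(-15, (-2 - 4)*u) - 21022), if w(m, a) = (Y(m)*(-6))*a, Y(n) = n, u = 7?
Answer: -1/24802 ≈ -4.0319e-5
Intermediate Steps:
w(m, a) = -6*a*m (w(m, a) = (m*(-6))*a = (-6*m)*a = -6*a*m)
1/(w(-15, (-2 - 4)*u) - 21022) = 1/(-6*(-2 - 4)*7*(-15) - 21022) = 1/(-6*(-6*7)*(-15) - 21022) = 1/(-6*(-42)*(-15) - 21022) = 1/(-3780 - 21022) = 1/(-24802) = -1/24802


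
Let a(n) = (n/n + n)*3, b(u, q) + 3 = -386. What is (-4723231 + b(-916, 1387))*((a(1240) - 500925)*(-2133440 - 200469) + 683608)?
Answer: -5481406295547258120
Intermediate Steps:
b(u, q) = -389 (b(u, q) = -3 - 386 = -389)
a(n) = 3 + 3*n (a(n) = (1 + n)*3 = 3 + 3*n)
(-4723231 + b(-916, 1387))*((a(1240) - 500925)*(-2133440 - 200469) + 683608) = (-4723231 - 389)*(((3 + 3*1240) - 500925)*(-2133440 - 200469) + 683608) = -4723620*(((3 + 3720) - 500925)*(-2333909) + 683608) = -4723620*((3723 - 500925)*(-2333909) + 683608) = -4723620*(-497202*(-2333909) + 683608) = -4723620*(1160424222618 + 683608) = -4723620*1160424906226 = -5481406295547258120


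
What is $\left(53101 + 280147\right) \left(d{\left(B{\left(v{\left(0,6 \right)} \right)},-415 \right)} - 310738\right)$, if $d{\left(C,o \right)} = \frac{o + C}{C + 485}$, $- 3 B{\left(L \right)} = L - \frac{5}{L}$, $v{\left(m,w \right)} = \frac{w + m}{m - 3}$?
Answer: $- \frac{301235974843584}{2909} \approx -1.0355 \cdot 10^{11}$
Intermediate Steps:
$v{\left(m,w \right)} = \frac{m + w}{-3 + m}$
$B{\left(L \right)} = - \frac{L}{3} + \frac{5}{3 L}$ ($B{\left(L \right)} = - \frac{L - \frac{5}{L}}{3} = - \frac{L}{3} + \frac{5}{3 L}$)
$d{\left(C,o \right)} = \frac{C + o}{485 + C}$
$\left(53101 + 280147\right) \left(d{\left(B{\left(v{\left(0,6 \right)} \right)},-415 \right)} - 310738\right) = \left(53101 + 280147\right) \left(\frac{\frac{5 - \left(\frac{0 + 6}{-3 + 0}\right)^{2}}{3 \frac{0 + 6}{-3 + 0}} - 415}{485 + \frac{5 - \left(\frac{0 + 6}{-3 + 0}\right)^{2}}{3 \frac{0 + 6}{-3 + 0}}} - 310738\right) = 333248 \left(\frac{\frac{5 - \left(\frac{1}{-3} \cdot 6\right)^{2}}{3 \frac{1}{-3} \cdot 6} - 415}{485 + \frac{5 - \left(\frac{1}{-3} \cdot 6\right)^{2}}{3 \frac{1}{-3} \cdot 6}} - 310738\right) = 333248 \left(\frac{\frac{5 - \left(\left(- \frac{1}{3}\right) 6\right)^{2}}{3 \left(\left(- \frac{1}{3}\right) 6\right)} - 415}{485 + \frac{5 - \left(\left(- \frac{1}{3}\right) 6\right)^{2}}{3 \left(\left(- \frac{1}{3}\right) 6\right)}} - 310738\right) = 333248 \left(\frac{\frac{5 - \left(-2\right)^{2}}{3 \left(-2\right)} - 415}{485 + \frac{5 - \left(-2\right)^{2}}{3 \left(-2\right)}} - 310738\right) = 333248 \left(\frac{\frac{1}{3} \left(- \frac{1}{2}\right) \left(5 - 4\right) - 415}{485 + \frac{1}{3} \left(- \frac{1}{2}\right) \left(5 - 4\right)} - 310738\right) = 333248 \left(\frac{\frac{1}{3} \left(- \frac{1}{2}\right) 1 - 415}{485 + \frac{1}{3} \left(- \frac{1}{2}\right) 1} - 310738\right) = 333248 \left(\frac{- \frac{1}{6} - 415}{485 - \frac{1}{6}} - 310738\right) = 333248 \left(\frac{1}{\frac{2909}{6}} \left(- \frac{2491}{6}\right) - 310738\right) = 333248 \left(\frac{6}{2909} \left(- \frac{2491}{6}\right) - 310738\right) = 333248 \left(- \frac{2491}{2909} - 310738\right) = 333248 \left(- \frac{903939333}{2909}\right) = - \frac{301235974843584}{2909}$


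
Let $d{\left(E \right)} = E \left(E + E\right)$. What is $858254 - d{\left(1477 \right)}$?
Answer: $-3504804$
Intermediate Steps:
$d{\left(E \right)} = 2 E^{2}$ ($d{\left(E \right)} = E 2 E = 2 E^{2}$)
$858254 - d{\left(1477 \right)} = 858254 - 2 \cdot 1477^{2} = 858254 - 2 \cdot 2181529 = 858254 - 4363058 = -3504804$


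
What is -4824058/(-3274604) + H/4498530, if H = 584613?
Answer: 983981070958/613787680505 ≈ 1.6031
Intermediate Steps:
-4824058/(-3274604) + H/4498530 = -4824058/(-3274604) + 584613/4498530 = -4824058*(-1/3274604) + 584613*(1/4498530) = 2412029/1637302 + 194871/1499510 = 983981070958/613787680505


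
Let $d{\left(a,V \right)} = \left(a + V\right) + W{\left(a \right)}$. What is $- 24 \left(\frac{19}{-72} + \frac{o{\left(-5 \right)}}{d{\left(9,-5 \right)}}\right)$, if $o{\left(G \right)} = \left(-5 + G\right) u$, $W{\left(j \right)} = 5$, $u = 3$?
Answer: $\frac{259}{3} \approx 86.333$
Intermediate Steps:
$d{\left(a,V \right)} = 5 + V + a$ ($d{\left(a,V \right)} = \left(a + V\right) + 5 = \left(V + a\right) + 5 = 5 + V + a$)
$o{\left(G \right)} = -15 + 3 G$ ($o{\left(G \right)} = \left(-5 + G\right) 3 = -15 + 3 G$)
$- 24 \left(\frac{19}{-72} + \frac{o{\left(-5 \right)}}{d{\left(9,-5 \right)}}\right) = - 24 \left(\frac{19}{-72} + \frac{-15 + 3 \left(-5\right)}{5 - 5 + 9}\right) = - 24 \left(19 \left(- \frac{1}{72}\right) + \frac{-15 - 15}{9}\right) = - 24 \left(- \frac{19}{72} - \frac{10}{3}\right) = \left(-24\right) \left(- \frac{259}{72}\right) = \frac{259}{3}$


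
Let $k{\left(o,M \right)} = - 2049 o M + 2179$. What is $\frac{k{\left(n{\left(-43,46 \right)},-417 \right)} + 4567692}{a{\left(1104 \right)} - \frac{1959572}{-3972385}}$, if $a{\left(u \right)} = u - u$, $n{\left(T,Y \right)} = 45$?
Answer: $\frac{42722361121015}{489893} \approx 8.7208 \cdot 10^{7}$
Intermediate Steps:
$k{\left(o,M \right)} = 2179 - 2049 M o$ ($k{\left(o,M \right)} = - 2049 M o + 2179 = 2179 - 2049 M o$)
$a{\left(u \right)} = 0$
$\frac{k{\left(n{\left(-43,46 \right)},-417 \right)} + 4567692}{a{\left(1104 \right)} - \frac{1959572}{-3972385}} = \frac{\left(2179 - \left(-854433\right) 45\right) + 4567692}{0 - \frac{1959572}{-3972385}} = \frac{\left(2179 + 38449485\right) + 4567692}{0 - - \frac{1959572}{3972385}} = \frac{38451664 + 4567692}{0 + \frac{1959572}{3972385}} = \frac{43019356}{\frac{1959572}{3972385}} = 43019356 \cdot \frac{3972385}{1959572} = \frac{42722361121015}{489893}$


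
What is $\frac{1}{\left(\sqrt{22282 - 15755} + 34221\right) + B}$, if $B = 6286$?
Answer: $\frac{40507}{1640810522} - \frac{\sqrt{6527}}{1640810522} \approx 2.4638 \cdot 10^{-5}$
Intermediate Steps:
$\frac{1}{\left(\sqrt{22282 - 15755} + 34221\right) + B} = \frac{1}{\left(\sqrt{22282 - 15755} + 34221\right) + 6286} = \frac{1}{\left(\sqrt{6527} + 34221\right) + 6286} = \frac{1}{\left(34221 + \sqrt{6527}\right) + 6286} = \frac{1}{40507 + \sqrt{6527}}$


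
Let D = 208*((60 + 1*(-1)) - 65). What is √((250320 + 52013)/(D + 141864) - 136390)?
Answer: I*√8323388235638/7812 ≈ 369.31*I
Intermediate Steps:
D = -1248 (D = 208*((60 - 1) - 65) = 208*(59 - 65) = 208*(-6) = -1248)
√((250320 + 52013)/(D + 141864) - 136390) = √((250320 + 52013)/(-1248 + 141864) - 136390) = √(302333/140616 - 136390) = √(-19178313907/140616) = I*√8323388235638/7812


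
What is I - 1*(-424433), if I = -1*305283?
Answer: 119150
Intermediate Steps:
I = -305283
I - 1*(-424433) = -305283 - 1*(-424433) = -305283 + 424433 = 119150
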